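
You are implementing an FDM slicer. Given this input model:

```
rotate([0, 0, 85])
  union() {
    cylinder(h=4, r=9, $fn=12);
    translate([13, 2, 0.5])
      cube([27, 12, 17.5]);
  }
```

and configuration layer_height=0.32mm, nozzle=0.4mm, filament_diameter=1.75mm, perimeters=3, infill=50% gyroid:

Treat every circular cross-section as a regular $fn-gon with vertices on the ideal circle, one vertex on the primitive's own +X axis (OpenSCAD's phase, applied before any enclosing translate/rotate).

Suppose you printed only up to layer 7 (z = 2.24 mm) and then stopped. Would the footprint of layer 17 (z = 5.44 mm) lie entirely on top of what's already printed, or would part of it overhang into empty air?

entirely on top

Compare the two slices. At z = 2.24: the r=9 cylinder contributes a regular 12-gon of circumradius 9 (area = (12/2)·9.000²·sin(360°/12) = 243.00 mm²); the cube at (13, 2) is present — its section is the full 27×12 rectangle (area 324.00 mm²); Merging all regions: the 2 present regions are separate (no shared area or edge), so areas and boundary lengths simply add and each stays a separate island — area = 567.00 mm²; (whole slice rotated 85° about Z — lengths, areas and connectivity unchanged). At z = 5.44: the cylinder is not intersected at this z (z outside [0, 4]); the cube at (13, 2) is present — its section is the full 27×12 rectangle (area 324.00 mm²); Merging all regions: only the 27×12 cube at (13, 2) is present, so the union is just that shape — area = 324.00 mm²; (whole slice rotated 85° about Z — lengths, areas and connectivity unchanged). Checking containment: the cross-section at z = 5.44 is a subset of the cross-section at z = 2.24.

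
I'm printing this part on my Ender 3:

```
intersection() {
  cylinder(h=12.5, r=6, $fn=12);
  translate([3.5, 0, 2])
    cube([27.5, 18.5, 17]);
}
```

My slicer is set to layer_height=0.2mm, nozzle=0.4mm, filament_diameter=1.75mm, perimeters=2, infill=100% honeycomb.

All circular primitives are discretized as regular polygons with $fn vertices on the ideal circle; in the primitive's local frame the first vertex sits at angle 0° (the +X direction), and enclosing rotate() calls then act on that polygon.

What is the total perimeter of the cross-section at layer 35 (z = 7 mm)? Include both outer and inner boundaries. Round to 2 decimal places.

At z = 7 mm: the cylinder: section is a regular 12-gon, circumradius r=6 (perimeter = 2·12·6.000·sin(180°/12) = 37.27 mm); the cube at (3.5, 0) (footprint 27.5×18.5) is included at this height (perimeter 92.00 mm); Taking the intersection: the 27.5×18.5 cube at (3.5, 0) partially overlaps the r=6 cylinder; clipping to the common part keeps 7.73 mm² — boundary = 12.70 mm. Overall, the cross-section is a single solid region. Total boundary length (outer) = 12.70 mm.

12.70 mm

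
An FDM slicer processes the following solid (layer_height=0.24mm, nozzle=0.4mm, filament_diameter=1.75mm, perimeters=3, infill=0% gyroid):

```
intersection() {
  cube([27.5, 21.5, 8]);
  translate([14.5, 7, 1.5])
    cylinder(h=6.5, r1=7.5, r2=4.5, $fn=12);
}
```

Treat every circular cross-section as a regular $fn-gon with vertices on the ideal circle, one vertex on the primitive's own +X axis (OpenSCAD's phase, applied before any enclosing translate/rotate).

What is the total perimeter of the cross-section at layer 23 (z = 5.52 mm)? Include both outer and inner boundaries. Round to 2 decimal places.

At z = 5.52 mm: the 27.5×21.5 cube contributes its full rectangle (perimeter 98.00 mm); the cone at (14.5, 7) contributes a regular 12-gon of circumradius 5.645 (interpolated between r1=7.5 and r2=4.5 at t=0.618) (perimeter = 2·12·5.645·sin(180°/12) = 35.06 mm); Keeping only the common overlap: the cone at (14.5, 7) lies inside the 27.5×21.5 cube, so the common part is the cone at (14.5, 7) itself — boundary = 35.06 mm. Overall, the cross-section is a single solid region. Total boundary length (outer) = 35.06 mm.

35.06 mm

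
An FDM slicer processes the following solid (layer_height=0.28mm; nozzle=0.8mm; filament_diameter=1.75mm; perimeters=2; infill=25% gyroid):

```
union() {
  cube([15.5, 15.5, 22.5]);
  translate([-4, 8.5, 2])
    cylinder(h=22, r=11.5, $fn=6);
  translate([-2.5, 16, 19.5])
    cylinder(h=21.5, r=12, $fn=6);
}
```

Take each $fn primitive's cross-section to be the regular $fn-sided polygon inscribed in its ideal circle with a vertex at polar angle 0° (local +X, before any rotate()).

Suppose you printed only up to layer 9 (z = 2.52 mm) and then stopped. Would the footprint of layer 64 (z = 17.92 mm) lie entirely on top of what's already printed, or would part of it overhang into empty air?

entirely on top

Compare the two slices. At z = 2.52: the 15.5×15.5 cube contributes its full rectangle (area 240.25 mm²); the r=11.5 cylinder at (-4, 8.5) gives a regular 6-gon of circumradius 11.5 (constant along its height) (area = (6/2)·11.500²·sin(360°/6) = 343.60 mm²); the cylinder at (-2.5, 16) does not reach this height (z outside [19.5, 41]); Merging all regions: the regions partially overlap — summed areas 583.85 mm² minus the doubly-counted overlap 81.25 mm² gives 502.60 mm² — area = 502.60 mm². At z = 17.92: the cube is present — its section is the full 15.5×15.5 rectangle (area 240.25 mm²); the r=11.5 cylinder at (-4, 8.5) contributes a regular 6-gon of circumradius 11.5 (area = (6/2)·11.500²·sin(360°/6) = 343.60 mm²); the cylinder at (-2.5, 16) does not reach this height (z outside [19.5, 41]); Combining (union): the regions partially overlap — summed areas 583.85 mm² minus the doubly-counted overlap 81.25 mm² gives 502.60 mm² — area = 502.60 mm². Checking containment: the cross-section at z = 17.92 is a subset of the cross-section at z = 2.52.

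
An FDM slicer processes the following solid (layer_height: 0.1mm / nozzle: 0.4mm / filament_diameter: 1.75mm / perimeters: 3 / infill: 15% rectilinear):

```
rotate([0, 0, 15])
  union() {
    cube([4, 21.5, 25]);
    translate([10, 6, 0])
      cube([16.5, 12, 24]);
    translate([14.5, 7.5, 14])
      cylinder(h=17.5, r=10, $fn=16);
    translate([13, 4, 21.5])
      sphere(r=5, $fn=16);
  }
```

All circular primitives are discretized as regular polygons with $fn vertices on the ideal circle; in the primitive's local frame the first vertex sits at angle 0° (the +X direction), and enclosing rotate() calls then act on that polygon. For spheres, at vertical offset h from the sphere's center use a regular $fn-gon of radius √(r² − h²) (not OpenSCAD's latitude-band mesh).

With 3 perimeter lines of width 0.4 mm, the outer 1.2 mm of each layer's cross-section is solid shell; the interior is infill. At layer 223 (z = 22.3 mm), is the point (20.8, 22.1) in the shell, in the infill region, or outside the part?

At z = 22.3 mm: the 4×21.5 cube contributes its full rectangle; the 16.5×12 cube at (10, 6) contributes its full rectangle; the cylinder at (14.5, 7.5): section is a regular 16-gon, circumradius r=10; the r=5 sphere at (13, 4) contributes a regular 16-gon of circumradius √(5²−0.8²) = 4.936; Merging all regions: the regions partially overlap (shared area 215.52 mm²), so overlapping operands fuse into one piece — 2 connected regions; (whole slice rotated 15° about Z — lengths, areas and connectivity unchanged). Overall, the cross-section has 2 separate islands. Undo the 15° rotation: the query point maps to (25.811, 15.964) in the un-rotated model frame. The nearest boundary edge runs (26.50, 18.00)→(26.50, 6.00); distance from the point to it = 0.69 mm. (Shell/infill is judged within the island containing the point — the largest one.) The point is inside the cross-section, 0.69 mm from the nearest boundary — within the 1.2 mm shell band (3 × 0.4).

shell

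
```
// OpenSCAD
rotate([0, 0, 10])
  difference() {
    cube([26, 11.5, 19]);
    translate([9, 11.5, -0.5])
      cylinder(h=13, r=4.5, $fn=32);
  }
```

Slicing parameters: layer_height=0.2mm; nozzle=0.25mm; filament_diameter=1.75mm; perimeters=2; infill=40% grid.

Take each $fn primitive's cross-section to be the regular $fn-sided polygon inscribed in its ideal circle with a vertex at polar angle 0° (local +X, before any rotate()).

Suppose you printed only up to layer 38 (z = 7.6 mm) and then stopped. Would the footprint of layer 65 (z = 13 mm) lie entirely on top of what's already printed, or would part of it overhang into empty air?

Compare the two slices. At z = 7.6: the cube is present — its section is the full 26×11.5 rectangle (area 299.00 mm²); the r=4.5 cylinder at (9, 11.5) contributes a regular 32-gon of circumradius 4.5 (area = (32/2)·4.500²·sin(360°/32) = 63.21 mm²); Subtracting the remaining from the first: starting from the 26×11.5 cube (299.00 mm²), the r=4.5 cylinder at (9, 11.5) partially overlaps it — only the 31.60 mm² overlap (of its 63.21 mm²) is removed, clipping the outline — area = 267.40 mm²; (whole slice rotated 10° about Z — lengths, areas and connectivity unchanged). At z = 13: the cube (footprint 26×11.5) is included at this height (area 299.00 mm²); the cylinder at (9, 11.5) is absent (z outside [-0.5, 12.5]); Subtracting the remaining from the first: none of the subtracted shapes is present at this height, so the 26×11.5 cube is unchanged — area = 299.00 mm²; (whole slice rotated 10° about Z — lengths, areas and connectivity unchanged). Checking containment: at z = 13 the cross-section extends beyond the z = 7.6 cross-section by about 31.60 mm².

part overhangs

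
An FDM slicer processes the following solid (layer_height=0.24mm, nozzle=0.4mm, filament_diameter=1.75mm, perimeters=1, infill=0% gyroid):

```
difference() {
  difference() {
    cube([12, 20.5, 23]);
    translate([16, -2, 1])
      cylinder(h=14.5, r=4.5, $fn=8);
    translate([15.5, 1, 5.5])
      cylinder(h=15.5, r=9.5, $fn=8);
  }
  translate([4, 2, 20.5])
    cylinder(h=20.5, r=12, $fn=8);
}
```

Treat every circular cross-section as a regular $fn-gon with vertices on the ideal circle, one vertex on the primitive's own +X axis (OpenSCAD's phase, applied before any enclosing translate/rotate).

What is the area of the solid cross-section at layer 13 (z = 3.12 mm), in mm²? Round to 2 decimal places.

At z = 3.12 mm: the cube (footprint 12×20.5) is included at this height (area 246.00 mm²); the r=4.5 cylinder at (16, -2) contributes a regular 8-gon of circumradius 4.5 (area = (8/2)·4.500²·sin(360°/8) = 57.28 mm²); the cylinder at (15.5, 1) is not intersected at this z (z outside [5.5, 21]); Subtracting the remaining from the first: starting from the 12×20.5 cube (246.00 mm²), the r=4.5 cylinder at (16, -2) misses the remaining region (no effect) — area = 246.00 mm²; the cylinder at (4, 2) is absent (z outside [20.5, 41]); After the difference (first − rest): none of the subtracted shapes is present at this height, so the result so far is unchanged — area = 246.00 mm². Overall, the cross-section is a single solid region. Net area = 246.00 mm².

246.00 mm²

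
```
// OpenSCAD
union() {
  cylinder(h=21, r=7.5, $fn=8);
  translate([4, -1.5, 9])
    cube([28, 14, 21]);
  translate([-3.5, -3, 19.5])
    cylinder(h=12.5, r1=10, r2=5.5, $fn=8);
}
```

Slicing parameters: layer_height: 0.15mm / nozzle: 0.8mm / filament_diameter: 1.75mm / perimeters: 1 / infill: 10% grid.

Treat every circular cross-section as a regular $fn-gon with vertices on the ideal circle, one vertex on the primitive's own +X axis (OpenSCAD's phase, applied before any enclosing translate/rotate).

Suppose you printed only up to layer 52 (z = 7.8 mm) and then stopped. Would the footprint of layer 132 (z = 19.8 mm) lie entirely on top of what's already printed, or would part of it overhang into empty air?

part overhangs

Compare the two slices. At z = 7.8: the cylinder: section is a regular 8-gon, circumradius r=7.5 (area = (8/2)·7.500²·sin(360°/8) = 159.10 mm²); the cube at (4, -1.5) is not intersected at this z (z outside [9, 30]); the cone at (-3.5, -3) is not intersected at this z (z outside [19.5, 32]); Taking the union: only the r=7.5 cylinder is present, so the union is just that shape — area = 159.10 mm². At z = 19.8: the r=7.5 cylinder gives a regular 8-gon of circumradius 7.5 (constant along its height) (area = (8/2)·7.500²·sin(360°/8) = 159.10 mm²); the 28×14 cube at (4, -1.5) contributes its full rectangle (area 392.00 mm²); the cone at (-3.5, -3) (r1=10→r2=5.5) has section circumradius 9.892 here — a regular 8-gon (area = (8/2)·9.892²·sin(360°/8) = 276.77 mm²); Taking the union: the regions partially overlap — summed areas 827.87 mm² minus the doubly-counted overlap 151.10 mm² gives 676.76 mm² — area = 676.76 mm². Checking containment: at z = 19.8 the cross-section extends beyond the z = 7.8 cross-section by about 517.67 mm².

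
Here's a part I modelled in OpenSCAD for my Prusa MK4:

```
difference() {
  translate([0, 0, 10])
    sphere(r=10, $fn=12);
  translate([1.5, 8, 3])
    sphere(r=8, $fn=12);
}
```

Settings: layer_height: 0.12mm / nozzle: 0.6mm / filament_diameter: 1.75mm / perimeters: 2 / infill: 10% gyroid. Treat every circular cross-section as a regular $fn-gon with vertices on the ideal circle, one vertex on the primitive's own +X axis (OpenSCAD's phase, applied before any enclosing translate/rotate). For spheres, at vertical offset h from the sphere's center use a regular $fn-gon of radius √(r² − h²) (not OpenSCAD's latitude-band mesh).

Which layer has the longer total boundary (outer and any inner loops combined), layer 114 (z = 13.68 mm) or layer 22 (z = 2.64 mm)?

layer 114 (z = 13.68 mm)

Layer 114 (z = 13.68): the sphere: section is a regular 12-gon, circumradius = √(r²−h²) = √(10²−3.68²) = 9.298 (perimeter = 2·12·9.298·sin(180°/12) = 57.76 mm); the sphere at (1.5, 8) does not reach this height (|z−center|=10.680 > r=8); After the difference (first − rest): none of the subtracted shapes is present at this height, so the r=10 sphere is unchanged — boundary = 57.76 mm. So its perimeter = 57.76 mm. Layer 22 (z = 2.64): the sphere: section is a regular 12-gon, circumradius = √(r²−h²) = √(10²−7.36²) = 6.770 (perimeter = 2·12·6.770·sin(180°/12) = 42.05 mm); the r=8 sphere at (1.5, 8) slices to a regular 12-gon of circumradius 7.992 (√(r²−h²) with h=0.36 from center) (perimeter = 2·12·7.992·sin(180°/12) = 49.64 mm); Taking the first minus the rest: starting from the r=10 sphere, the r=8 sphere at (1.5, 8) partially overlaps it — only the 52.25 mm² overlap (of its 191.61 mm²) is removed, clipping the outline — boundary = 40.58 mm. So its perimeter = 40.58 mm. Layer 114 is larger (57.76 vs 40.58 mm).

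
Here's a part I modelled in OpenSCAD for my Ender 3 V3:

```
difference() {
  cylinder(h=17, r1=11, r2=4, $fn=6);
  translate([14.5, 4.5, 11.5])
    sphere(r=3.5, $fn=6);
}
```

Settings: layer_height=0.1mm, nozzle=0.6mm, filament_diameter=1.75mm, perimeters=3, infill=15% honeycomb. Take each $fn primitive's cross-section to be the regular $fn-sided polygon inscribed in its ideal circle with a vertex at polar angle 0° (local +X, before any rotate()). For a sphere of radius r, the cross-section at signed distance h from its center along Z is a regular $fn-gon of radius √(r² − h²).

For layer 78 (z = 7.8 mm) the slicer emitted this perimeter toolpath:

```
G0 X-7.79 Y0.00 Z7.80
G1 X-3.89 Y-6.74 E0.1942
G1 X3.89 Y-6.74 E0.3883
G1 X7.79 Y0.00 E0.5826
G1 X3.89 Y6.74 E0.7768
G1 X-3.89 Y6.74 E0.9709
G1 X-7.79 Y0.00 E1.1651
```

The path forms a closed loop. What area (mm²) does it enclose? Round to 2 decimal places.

Apply the shoelace formula to the sequence of (X, Y) vertices; enclosed area = 157.45 mm².

157.45 mm²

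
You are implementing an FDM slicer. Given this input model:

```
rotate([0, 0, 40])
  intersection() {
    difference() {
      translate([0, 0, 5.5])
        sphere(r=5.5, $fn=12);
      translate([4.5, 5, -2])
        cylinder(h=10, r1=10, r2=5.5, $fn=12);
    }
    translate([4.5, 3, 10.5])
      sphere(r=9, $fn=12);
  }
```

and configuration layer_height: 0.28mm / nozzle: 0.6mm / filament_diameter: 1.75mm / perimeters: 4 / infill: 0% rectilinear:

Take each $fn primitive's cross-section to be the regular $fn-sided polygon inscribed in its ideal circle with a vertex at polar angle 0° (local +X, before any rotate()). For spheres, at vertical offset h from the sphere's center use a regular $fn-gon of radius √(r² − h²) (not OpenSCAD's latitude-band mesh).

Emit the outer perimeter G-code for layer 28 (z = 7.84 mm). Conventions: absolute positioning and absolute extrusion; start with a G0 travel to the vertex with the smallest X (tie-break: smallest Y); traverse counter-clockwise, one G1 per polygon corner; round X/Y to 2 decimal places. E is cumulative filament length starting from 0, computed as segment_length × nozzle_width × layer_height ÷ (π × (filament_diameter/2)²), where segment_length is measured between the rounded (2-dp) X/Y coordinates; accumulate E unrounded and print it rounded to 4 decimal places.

At z = 7.84 mm: the r=5.5 sphere contributes a regular 12-gon of circumradius √(5.5²−2.34²) = 4.977; the cone at (4.5, 5): at t=0.984 of its height the radius interpolates to r₁+(r₂−r₁)t = 5.572, giving a regular 12-gon of that circumradius; After the difference (first − rest): starting from the r=5.5 sphere, the cone at (4.5, 5) partially overlaps it — only the 19.41 mm² overlap (of its 93.14 mm²) is removed, clipping the outline — 1 connected region; the sphere at (4.5, 3): section is a regular 12-gon, circumradius = √(r²−h²) = √(9²−2.66²) = 8.598; Taking the intersection: the r=9 sphere at (4.5, 3) partially overlaps the result so far; clipping to the common part keeps 41.81 mm² — 1 connected region; (rotated 40° about Z; rotation is an isometry so areas/perimeters/island counts are preserved). The outline is a single polygon with 12 vertices. Extrusion per mm of travel: 0.6 × 0.28 / (π × 0.875²) = 0.069846. Accumulating E over each segment gives final E = 1.9651.

G0 X-4.87 Y-0.48 Z7.84
G1 X-1.42 Y-2.89 E0.2939
G1 X3.01 Y-3.28 E0.6046
G1 X3.85 Y-2.89 E0.6692
G1 X4.68 Y-1.70 E0.7706
G1 X4.90 Y0.86 E0.9500
G1 X4.02 Y2.75 E1.0957
G1 X3.81 Y2.45 E1.1212
G1 X1.20 Y1.24 E1.3222
G1 X-1.67 Y1.49 E1.5234
G1 X-3.79 Y2.97 E1.7040
G1 X-4.68 Y1.70 E1.8123
G1 X-4.87 Y-0.48 E1.9651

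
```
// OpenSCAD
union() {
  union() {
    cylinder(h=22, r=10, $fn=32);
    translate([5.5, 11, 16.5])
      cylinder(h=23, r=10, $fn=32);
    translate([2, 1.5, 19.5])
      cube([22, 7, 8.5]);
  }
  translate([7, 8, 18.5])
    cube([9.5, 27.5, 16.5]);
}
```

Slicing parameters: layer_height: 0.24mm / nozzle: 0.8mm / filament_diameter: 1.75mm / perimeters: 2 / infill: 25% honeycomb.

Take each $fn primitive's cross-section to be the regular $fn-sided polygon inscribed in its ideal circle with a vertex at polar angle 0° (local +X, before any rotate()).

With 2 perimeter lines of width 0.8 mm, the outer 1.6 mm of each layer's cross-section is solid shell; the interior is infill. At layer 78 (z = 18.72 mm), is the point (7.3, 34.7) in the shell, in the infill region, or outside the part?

shell

At z = 18.72 mm: the r=10 cylinder contributes a regular 32-gon of circumradius 10; the r=10 cylinder at (5.5, 11) contributes a regular 32-gon of circumradius 10; the cube at (2, 1.5) does not reach this height (z outside [19.5, 28]); Taking the union: the regions partially overlap (shared area 83.56 mm²), so overlapping operands fuse into one piece — 1 connected region; the cube at (7, 8) is present — its section is the full 9.5×27.5 rectangle; Merging all regions: the regions partially overlap (shared area 88.09 mm²), so overlapping operands fuse into one piece — 1 connected region. Overall, the cross-section is a single solid region. The nearest boundary edge runs (7.00, 20.85)→(7.00, 35.50); distance from the point to it = 0.30 mm. The point is inside the cross-section, 0.30 mm from the nearest boundary — within the 1.6 mm shell band (2 × 0.8).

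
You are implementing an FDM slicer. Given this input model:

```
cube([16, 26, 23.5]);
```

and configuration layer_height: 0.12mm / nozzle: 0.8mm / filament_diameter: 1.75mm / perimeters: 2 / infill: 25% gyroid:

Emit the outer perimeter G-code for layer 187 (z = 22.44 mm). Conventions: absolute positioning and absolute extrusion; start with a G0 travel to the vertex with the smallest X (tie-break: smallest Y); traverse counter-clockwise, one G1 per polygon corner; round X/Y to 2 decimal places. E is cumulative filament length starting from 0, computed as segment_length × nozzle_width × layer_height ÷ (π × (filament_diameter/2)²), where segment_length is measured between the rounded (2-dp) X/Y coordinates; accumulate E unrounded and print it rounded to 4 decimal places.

At z = 22.44 mm: the cube is present — its section is the full 16×26 rectangle. The outline is a single polygon with 4 vertices. Extrusion per mm of travel: 0.8 × 0.12 / (π × 0.875²) = 0.039912. Accumulating E over each segment gives final E = 3.3526.

G0 X0.00 Y0.00 Z22.44
G1 X16.00 Y0.00 E0.6386
G1 X16.00 Y26.00 E1.6763
G1 X0.00 Y26.00 E2.3149
G1 X0.00 Y0.00 E3.3526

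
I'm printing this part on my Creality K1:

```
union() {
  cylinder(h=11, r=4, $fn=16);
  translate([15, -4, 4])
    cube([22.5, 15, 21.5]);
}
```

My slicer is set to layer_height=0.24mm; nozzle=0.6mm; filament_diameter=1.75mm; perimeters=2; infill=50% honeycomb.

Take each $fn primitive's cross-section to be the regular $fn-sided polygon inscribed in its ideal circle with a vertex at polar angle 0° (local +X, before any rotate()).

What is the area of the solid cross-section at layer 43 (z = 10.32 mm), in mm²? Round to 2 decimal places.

386.48 mm²

At z = 10.32 mm: the r=4 cylinder contributes a regular 16-gon of circumradius 4 (area = (16/2)·4.000²·sin(360°/16) = 48.98 mm²); the cube at (15, -4) (footprint 22.5×15) is included at this height (area 337.50 mm²); Taking the union: the 2 present regions are separate (no shared area or edge), so areas and boundary lengths simply add and each stays a separate island — area = 386.48 mm². Overall, the cross-section has 2 separate islands. Net area = 386.48 mm².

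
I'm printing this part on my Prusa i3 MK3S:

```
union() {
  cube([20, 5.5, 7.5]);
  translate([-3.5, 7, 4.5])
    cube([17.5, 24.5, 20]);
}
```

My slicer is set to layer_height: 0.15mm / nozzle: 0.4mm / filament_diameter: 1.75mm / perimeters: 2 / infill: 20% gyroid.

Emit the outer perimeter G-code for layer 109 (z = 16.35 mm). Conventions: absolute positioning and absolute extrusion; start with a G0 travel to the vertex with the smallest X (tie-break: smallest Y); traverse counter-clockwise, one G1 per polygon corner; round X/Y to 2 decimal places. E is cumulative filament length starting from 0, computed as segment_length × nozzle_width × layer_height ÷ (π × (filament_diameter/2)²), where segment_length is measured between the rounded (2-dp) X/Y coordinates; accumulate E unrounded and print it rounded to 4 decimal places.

G0 X-3.50 Y7.00 Z16.35
G1 X14.00 Y7.00 E0.4365
G1 X14.00 Y31.50 E1.0477
G1 X-3.50 Y31.50 E1.4842
G1 X-3.50 Y7.00 E2.0954

At z = 16.35 mm: the cube does not reach this height (z outside [0, 7.5]); the cube at (-3.5, 7) is present — its section is the full 17.5×24.5 rectangle; Taking the union: only the 17.5×24.5 cube at (-3.5, 7) is present, so the union is just that shape — 1 connected region. The outline is a single polygon with 4 vertices. Extrusion per mm of travel: 0.4 × 0.15 / (π × 0.875²) = 0.024945. Accumulating E over each segment gives final E = 2.0954.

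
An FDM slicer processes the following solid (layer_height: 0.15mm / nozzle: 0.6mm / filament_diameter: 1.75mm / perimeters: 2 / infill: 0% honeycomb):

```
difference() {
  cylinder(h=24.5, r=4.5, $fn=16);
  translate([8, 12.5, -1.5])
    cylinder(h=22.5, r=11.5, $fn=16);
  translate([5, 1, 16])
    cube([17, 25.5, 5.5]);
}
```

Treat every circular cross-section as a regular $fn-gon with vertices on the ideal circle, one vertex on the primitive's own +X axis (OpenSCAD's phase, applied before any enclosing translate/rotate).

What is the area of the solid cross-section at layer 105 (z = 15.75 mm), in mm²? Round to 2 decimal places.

At z = 15.75 mm: the cylinder: section is a regular 16-gon, circumradius r=4.5 (area = (16/2)·4.500²·sin(360°/16) = 61.99 mm²); the r=11.5 cylinder at (8, 12.5) contributes a regular 16-gon of circumradius 11.5 (area = (16/2)·11.500²·sin(360°/16) = 404.88 mm²); the cube at (5, 1) does not reach this height (z outside [16, 21.5]); Subtracting the remaining from the first: starting from the r=4.5 cylinder (61.99 mm²), the r=11.5 cylinder at (8, 12.5) partially overlaps it — only the 3.14 mm² overlap (of its 404.88 mm²) is removed, clipping the outline — area = 58.86 mm². Overall, the cross-section is a single solid region. Net area = 58.86 mm².

58.86 mm²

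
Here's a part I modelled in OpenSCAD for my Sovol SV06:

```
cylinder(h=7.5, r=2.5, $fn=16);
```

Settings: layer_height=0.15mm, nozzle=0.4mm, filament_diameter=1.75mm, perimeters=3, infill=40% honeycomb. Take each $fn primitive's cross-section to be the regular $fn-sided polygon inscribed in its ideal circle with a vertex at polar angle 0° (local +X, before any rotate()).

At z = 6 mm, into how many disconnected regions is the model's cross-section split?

At z = 6 mm: the r=2.5 cylinder gives a regular 16-gon of circumradius 2.5 (constant along its height). The result has 1 disconnected region.

1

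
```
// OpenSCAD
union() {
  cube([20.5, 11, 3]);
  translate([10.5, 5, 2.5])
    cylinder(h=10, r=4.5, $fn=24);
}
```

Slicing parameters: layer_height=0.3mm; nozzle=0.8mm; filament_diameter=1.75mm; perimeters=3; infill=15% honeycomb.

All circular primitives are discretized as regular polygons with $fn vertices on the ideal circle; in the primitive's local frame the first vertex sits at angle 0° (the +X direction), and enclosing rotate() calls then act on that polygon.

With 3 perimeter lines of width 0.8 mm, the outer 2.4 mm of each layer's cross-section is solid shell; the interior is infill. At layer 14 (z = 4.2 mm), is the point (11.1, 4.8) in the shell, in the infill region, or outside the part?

infill

At z = 4.2 mm: the cube does not reach this height (z outside [0, 3]); the r=4.5 cylinder at (10.5, 5) gives a regular 24-gon of circumradius 4.5 (constant along its height); Taking the union: only the r=4.5 cylinder at (10.5, 5) is present, so the union is just that shape — 1 connected region. Overall, the cross-section is a single solid region. The nearest boundary edge runs (14.40, 2.75)→(14.85, 3.84); distance from the point to it = 3.83 mm. The point is inside the cross-section and 3.83 mm from the nearest boundary — more than the 2.4 mm shell width (3 × 0.8), so it's in the infill interior.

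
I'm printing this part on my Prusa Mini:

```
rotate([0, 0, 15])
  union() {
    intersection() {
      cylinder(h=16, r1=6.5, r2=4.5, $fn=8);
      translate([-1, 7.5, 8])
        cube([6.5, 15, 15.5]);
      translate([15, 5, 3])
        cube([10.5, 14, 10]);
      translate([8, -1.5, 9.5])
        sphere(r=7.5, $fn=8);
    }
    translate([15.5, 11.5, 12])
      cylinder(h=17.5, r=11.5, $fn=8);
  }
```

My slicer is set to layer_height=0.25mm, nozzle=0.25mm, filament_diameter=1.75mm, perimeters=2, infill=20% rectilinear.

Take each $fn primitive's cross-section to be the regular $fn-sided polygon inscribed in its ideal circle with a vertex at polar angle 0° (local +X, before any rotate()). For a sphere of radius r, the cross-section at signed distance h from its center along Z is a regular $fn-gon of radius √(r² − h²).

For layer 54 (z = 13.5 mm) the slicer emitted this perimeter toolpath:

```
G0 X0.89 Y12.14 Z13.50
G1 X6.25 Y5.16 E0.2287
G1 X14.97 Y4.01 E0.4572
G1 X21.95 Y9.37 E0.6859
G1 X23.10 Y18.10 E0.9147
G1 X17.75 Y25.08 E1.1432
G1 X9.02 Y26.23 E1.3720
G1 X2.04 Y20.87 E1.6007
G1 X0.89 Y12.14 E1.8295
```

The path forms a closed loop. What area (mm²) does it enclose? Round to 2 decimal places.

Apply the shoelace formula to the sequence of (X, Y) vertices; enclosed area = 374.00 mm².

374.00 mm²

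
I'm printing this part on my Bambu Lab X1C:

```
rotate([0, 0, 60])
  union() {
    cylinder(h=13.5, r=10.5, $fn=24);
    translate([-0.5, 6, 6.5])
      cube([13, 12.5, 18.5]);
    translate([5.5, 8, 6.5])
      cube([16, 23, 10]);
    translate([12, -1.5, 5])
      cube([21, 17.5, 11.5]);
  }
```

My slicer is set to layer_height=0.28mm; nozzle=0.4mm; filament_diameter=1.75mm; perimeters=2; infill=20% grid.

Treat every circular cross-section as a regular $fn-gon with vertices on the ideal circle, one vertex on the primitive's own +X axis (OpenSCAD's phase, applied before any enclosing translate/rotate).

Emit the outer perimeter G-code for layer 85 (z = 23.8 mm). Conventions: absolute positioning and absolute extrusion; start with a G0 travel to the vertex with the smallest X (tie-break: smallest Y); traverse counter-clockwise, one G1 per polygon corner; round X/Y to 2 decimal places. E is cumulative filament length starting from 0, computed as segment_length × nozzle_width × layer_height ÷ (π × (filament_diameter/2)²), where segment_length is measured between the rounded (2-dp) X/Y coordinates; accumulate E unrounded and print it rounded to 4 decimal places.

G0 X-16.27 Y8.82 Z23.80
G1 X-5.45 Y2.57 E0.5818
G1 X1.05 Y13.83 E1.1872
G1 X-9.77 Y20.08 E1.7691
G1 X-16.27 Y8.82 E2.3745

At z = 23.8 mm: the cylinder does not reach this height (z outside [0, 13.5]); the cube at (-0.5, 6) is present — its section is the full 13×12.5 rectangle; the cube at (5.5, 8) does not reach this height (z outside [6.5, 16.5]); the cube at (12, -1.5) does not reach this height (z outside [5, 16.5]); Merging all regions: only the 13×12.5 cube at (-0.5, 6) is present, so the union is just that shape — 1 connected region; (rotated 60° about Z; rotation is an isometry so areas/perimeters/island counts are preserved). The outline is a single polygon with 4 vertices. Extrusion per mm of travel: 0.4 × 0.28 / (π × 0.875²) = 0.046564. Accumulating E over each segment gives final E = 2.3745.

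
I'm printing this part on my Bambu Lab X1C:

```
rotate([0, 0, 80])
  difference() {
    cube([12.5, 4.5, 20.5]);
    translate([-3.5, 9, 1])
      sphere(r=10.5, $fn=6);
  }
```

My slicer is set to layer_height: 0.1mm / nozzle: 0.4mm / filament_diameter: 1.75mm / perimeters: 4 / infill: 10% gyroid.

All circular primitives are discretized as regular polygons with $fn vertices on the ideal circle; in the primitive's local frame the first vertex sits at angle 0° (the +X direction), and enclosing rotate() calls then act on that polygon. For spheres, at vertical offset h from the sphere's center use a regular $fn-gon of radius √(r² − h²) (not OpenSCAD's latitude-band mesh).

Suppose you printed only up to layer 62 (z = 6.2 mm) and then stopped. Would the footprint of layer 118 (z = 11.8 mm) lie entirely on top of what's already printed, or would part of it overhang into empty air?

Compare the two slices. At z = 6.2: the cube is present — its section is the full 12.5×4.5 rectangle (area 56.25 mm²); the r=10.5 sphere at (-3.5, 9) slices to a regular 6-gon of circumradius 9.122 (√(r²−h²) with h=5.2 from center) (area = (6/2)·9.122²·sin(360°/6) = 216.19 mm²); Taking the first minus the rest: starting from the 12.5×4.5 cube (56.25 mm²), the r=10.5 sphere at (-3.5, 9) partially overlaps it — only the 6.94 mm² overlap (of its 216.19 mm²) is removed, clipping the outline — area = 49.31 mm²; (whole slice rotated 80° about Z — lengths, areas and connectivity unchanged). At z = 11.8: the 12.5×4.5 cube contributes its full rectangle (area 56.25 mm²); the sphere at (-3.5, 9) does not reach this height (|z−center|=10.800 > r=10.5); Subtracting the remaining from the first: none of the subtracted shapes is present at this height, so the 12.5×4.5 cube is unchanged — area = 56.25 mm²; (rotated 80° about Z; rotation is an isometry so areas/perimeters/island counts are preserved). Checking containment: at z = 11.8 the cross-section extends beyond the z = 6.2 cross-section by about 6.94 mm².

part overhangs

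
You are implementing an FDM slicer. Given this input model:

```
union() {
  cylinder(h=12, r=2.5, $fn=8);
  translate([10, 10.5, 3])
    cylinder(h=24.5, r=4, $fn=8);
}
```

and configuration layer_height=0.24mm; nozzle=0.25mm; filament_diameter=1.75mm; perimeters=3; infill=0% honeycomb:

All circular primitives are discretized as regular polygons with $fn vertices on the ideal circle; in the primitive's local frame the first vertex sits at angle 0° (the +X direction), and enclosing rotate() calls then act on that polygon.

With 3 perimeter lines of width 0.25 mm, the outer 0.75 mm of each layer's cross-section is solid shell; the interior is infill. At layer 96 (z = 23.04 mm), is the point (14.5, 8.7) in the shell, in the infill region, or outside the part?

At z = 23.04 mm: the cylinder is absent (z outside [0, 12]); the r=4 cylinder at (10, 10.5) contributes a regular 8-gon of circumradius 4; Taking the union: only the r=4 cylinder at (10, 10.5) is present, so the union is just that shape — 1 connected region. Overall, the cross-section is a single solid region. The nearest boundary edge runs (12.83, 7.67)→(14.00, 10.50); distance from the point to it = 1.15 mm. The point is not inside any of the regions above, so it lies outside the cross-section (1.15 mm from the nearest boundary).

outside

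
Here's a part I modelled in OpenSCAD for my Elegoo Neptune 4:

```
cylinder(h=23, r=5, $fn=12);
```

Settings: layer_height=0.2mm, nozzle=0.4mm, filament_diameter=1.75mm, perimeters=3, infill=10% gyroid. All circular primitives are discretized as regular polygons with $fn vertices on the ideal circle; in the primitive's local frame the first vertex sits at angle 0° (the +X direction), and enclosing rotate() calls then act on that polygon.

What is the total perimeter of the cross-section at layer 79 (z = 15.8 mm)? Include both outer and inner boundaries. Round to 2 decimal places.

31.06 mm

At z = 15.8 mm: the cylinder: section is a regular 12-gon, circumradius r=5 (perimeter = 2·12·5.000·sin(180°/12) = 31.06 mm). Overall, the cross-section is a single solid region. Total boundary length (outer) = 31.06 mm.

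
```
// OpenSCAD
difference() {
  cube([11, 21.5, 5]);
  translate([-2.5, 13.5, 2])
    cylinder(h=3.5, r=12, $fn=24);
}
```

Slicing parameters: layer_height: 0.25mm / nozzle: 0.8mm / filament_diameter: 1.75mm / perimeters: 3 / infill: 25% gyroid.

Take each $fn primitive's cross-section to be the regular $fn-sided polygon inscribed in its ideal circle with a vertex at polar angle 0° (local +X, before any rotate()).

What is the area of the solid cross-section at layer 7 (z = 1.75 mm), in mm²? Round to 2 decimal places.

236.50 mm²

At z = 1.75 mm: the 11×21.5 cube contributes its full rectangle (area 236.50 mm²); the cylinder at (-2.5, 13.5) is not intersected at this z (z outside [2, 5.5]); Subtracting the remaining from the first: none of the subtracted shapes is present at this height, so the 11×21.5 cube is unchanged — area = 236.50 mm². Overall, the cross-section is a single solid region. Net area = 236.50 mm².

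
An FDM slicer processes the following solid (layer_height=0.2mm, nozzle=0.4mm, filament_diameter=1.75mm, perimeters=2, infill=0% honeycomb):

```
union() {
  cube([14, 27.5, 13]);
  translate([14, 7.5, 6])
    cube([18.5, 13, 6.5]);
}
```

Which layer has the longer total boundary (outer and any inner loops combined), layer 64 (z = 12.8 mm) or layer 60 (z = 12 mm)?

layer 60 (z = 12 mm)

Layer 64 (z = 12.8): the cube is present — its section is the full 14×27.5 rectangle (perimeter 83.00 mm); the cube at (14, 7.5) is not intersected at this z (z outside [6, 12.5]); Taking the union: only the 14×27.5 cube is present, so the union is just that shape — boundary = 83.00 mm. So its perimeter = 83.00 mm. Layer 60 (z = 12): the 14×27.5 cube contributes its full rectangle (perimeter 83.00 mm); the 18.5×13 cube at (14, 7.5) contributes its full rectangle (perimeter 63.00 mm); Taking the union: the 2 present regions share edge segments without overlapping in area, so areas simply add but the touching pieces fuse into one outline (the shared edge portions become interior and drop out of the boundary) — boundary = 120.00 mm. So its perimeter = 120.00 mm. Layer 60 is larger (120.00 vs 83.00 mm).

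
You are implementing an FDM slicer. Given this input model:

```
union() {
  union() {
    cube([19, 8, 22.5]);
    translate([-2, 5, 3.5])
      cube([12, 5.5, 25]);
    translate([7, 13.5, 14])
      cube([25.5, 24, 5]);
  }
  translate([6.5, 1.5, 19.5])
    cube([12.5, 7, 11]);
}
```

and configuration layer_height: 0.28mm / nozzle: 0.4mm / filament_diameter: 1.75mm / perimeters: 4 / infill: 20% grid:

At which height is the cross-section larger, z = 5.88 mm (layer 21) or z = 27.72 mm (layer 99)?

Layer 21 (z = 5.88): the 19×8 cube contributes its full rectangle (area 152.00 mm²); the 12×5.5 cube at (-2, 5) contributes its full rectangle (area 66.00 mm²); the cube at (7, 13.5) does not reach this height (z outside [14, 19]); Taking the union: the regions partially overlap — summed areas 218.00 mm² minus the doubly-counted overlap 30.00 mm² gives 188.00 mm² — area = 188.00 mm²; the cube at (6.5, 1.5) does not reach this height (z outside [19.5, 30.5]); Taking the union: only the result so far is present, so the union is just that shape — area = 188.00 mm². So its area = 188.00 mm². Layer 99 (z = 27.72): the cube is absent (z outside [0, 22.5]); the 12×5.5 cube at (-2, 5) contributes its full rectangle (area 66.00 mm²); the cube at (7, 13.5) is absent (z outside [14, 19]); Taking the union: only the 12×5.5 cube at (-2, 5) is present, so the union is just that shape — area = 66.00 mm²; the cube at (6.5, 1.5) (footprint 12.5×7) is included at this height (area 87.50 mm²); Taking the union: the regions partially overlap — summed areas 153.50 mm² minus the doubly-counted overlap 12.25 mm² gives 141.25 mm² — area = 141.25 mm². So its area = 141.25 mm². Layer 21 is larger (188.00 vs 141.25 mm²).

layer 21 (z = 5.88 mm)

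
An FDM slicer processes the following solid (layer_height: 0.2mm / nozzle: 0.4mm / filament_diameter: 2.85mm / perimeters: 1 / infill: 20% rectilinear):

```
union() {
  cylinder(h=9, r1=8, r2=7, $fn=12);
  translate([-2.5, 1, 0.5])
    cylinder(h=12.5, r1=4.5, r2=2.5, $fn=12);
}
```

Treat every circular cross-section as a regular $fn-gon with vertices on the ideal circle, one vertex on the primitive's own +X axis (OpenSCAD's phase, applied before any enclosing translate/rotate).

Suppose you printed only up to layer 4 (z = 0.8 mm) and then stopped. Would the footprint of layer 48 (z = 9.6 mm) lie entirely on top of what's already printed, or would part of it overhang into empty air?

Compare the two slices. At z = 0.8: the cone: at t=0.089 of its height the radius interpolates to r₁+(r₂−r₁)t = 7.911, giving a regular 12-gon of that circumradius (area = (12/2)·7.911²·sin(360°/12) = 187.76 mm²); the cone at (-2.5, 1) contributes a regular 12-gon of circumradius 4.452 (interpolated between r1=4.5 and r2=2.5 at t=0.024) (area = (12/2)·4.452²·sin(360°/12) = 59.46 mm²); Taking the union: the cone at (-2.5, 1) lies entirely inside the cone, so the union is just the cone — area = 187.76 mm². At z = 9.6: the cone is not intersected at this z (z outside [0, 9]); the cone at (-2.5, 1): at t=0.728 of its height the radius interpolates to r₁+(r₂−r₁)t = 3.044, giving a regular 12-gon of that circumradius (area = (12/2)·3.044²·sin(360°/12) = 27.80 mm²); Merging all regions: only the cone at (-2.5, 1) is present, so the union is just that shape — area = 27.80 mm². Checking containment: the cross-section at z = 9.6 is a subset of the cross-section at z = 0.8.

entirely on top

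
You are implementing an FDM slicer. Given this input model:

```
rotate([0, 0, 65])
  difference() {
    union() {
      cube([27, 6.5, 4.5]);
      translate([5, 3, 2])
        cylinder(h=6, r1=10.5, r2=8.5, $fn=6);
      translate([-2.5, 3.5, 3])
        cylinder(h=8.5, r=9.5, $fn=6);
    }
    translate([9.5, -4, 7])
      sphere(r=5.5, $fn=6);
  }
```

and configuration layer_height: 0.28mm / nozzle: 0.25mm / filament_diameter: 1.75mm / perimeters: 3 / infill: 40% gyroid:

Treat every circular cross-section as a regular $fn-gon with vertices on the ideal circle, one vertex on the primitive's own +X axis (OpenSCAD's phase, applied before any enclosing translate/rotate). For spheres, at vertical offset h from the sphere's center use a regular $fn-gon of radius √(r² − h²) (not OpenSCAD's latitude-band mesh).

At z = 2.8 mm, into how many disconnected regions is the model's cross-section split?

At z = 2.8 mm: the cube is present — its section is the full 27×6.5 rectangle; the cone at (5, 3) (r1=10.5→r2=8.5) has section circumradius 10.233 here — a regular 6-gon; the cylinder at (-2.5, 3.5) is not intersected at this z (z outside [3, 11.5]); Merging all regions: the regions partially overlap (shared area 92.88 mm²), so overlapping operands fuse into one piece — 1 connected region; the r=5.5 sphere at (9.5, -4) contributes a regular 6-gon of circumradius √(5.5²−4.2²) = 3.551; Subtracting the remaining from the first: starting from the result so far, the r=5.5 sphere at (9.5, -4) partially overlaps it — only the 22.65 mm² overlap (of its 32.76 mm²) is removed, clipping the outline — 1 connected region; (rotated 65° about Z; rotation is an isometry so areas/perimeters/island counts are preserved). The result has 1 disconnected region.

1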